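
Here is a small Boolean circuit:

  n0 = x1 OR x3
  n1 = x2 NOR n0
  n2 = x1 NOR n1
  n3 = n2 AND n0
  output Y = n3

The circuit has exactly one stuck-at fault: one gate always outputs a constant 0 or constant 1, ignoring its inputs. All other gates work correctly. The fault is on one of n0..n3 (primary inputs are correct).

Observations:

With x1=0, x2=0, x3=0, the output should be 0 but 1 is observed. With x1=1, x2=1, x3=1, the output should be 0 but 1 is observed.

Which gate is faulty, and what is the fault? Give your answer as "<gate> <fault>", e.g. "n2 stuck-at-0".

n3 stuck-at-1

Fault-free values for test 1 (x1=0, x2=0, x3=0): n0=0, n1=1, n2=0, n3=0, giving Y=0. Observed 1.
Test 1: faults giving observed 1 are {n0 stuck-at-1, n3 stuck-at-1}.
Test 2 (x1=1, x2=1, x3=1): fault-free n0=1, n1=0, n2=0, n3=0 → 0; observed 1. Eliminates n0 stuck-at-1.
Only n3 stuck-at-1 is consistent with every test.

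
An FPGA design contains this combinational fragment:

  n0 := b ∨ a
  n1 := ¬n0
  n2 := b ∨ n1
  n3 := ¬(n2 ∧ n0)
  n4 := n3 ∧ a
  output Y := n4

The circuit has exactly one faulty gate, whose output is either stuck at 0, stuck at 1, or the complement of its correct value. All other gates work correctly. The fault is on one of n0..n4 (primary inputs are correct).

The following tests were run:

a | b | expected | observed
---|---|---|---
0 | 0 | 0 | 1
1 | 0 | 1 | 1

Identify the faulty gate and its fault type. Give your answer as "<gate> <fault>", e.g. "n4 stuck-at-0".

n4 stuck-at-1

Fault-free values for test 1 (a=0, b=0): n0=0, n1=1, n2=1, n3=1, n4=0, giving Y=0. Observed 1.
Test 1: faults giving observed 1 are {n4 stuck-at-1, n4 inverted output}.
Test 2 (a=1, b=0): fault-free n0=1, n1=0, n2=0, n3=1, n4=1 → 1; observed 1. Eliminates n4 inverted output.
Only n4 stuck-at-1 is consistent with every test.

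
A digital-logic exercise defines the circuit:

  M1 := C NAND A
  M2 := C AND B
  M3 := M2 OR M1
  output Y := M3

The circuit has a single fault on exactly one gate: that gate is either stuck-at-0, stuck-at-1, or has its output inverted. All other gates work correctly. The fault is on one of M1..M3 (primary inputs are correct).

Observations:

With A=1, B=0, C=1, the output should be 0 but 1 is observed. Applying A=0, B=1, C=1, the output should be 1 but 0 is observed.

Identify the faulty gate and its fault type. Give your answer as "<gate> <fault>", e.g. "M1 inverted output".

Fault-free values for test 1 (A=1, B=0, C=1): M1=0, M2=0, M3=0, giving Y=0. Observed 1.
Test 1: faults giving observed 1 are {M1 stuck-at-1, M1 inverted output, M2 stuck-at-1, M2 inverted output, M3 stuck-at-1, M3 inverted output}.
Test 2 (A=0, B=1, C=1): fault-free M1=1, M2=1, M3=1 → 1; observed 0. Eliminates M1 stuck-at-1, M1 inverted output, M2 stuck-at-1, M2 inverted output, M3 stuck-at-1.
Only M3 inverted output is consistent with every test.

M3 inverted output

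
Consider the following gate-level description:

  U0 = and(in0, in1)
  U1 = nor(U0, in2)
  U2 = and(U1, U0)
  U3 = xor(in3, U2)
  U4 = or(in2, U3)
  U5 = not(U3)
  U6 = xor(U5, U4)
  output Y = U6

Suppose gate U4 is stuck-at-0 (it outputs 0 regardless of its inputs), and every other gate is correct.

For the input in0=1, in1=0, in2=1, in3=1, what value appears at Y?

0

Propagate with U4 forced: U0=0, U1=0, U2=0, U3=1, U4=0 [stuck-at-0], U5=0, U6=0.
So Y = 0. (Without the fault it would be 1.)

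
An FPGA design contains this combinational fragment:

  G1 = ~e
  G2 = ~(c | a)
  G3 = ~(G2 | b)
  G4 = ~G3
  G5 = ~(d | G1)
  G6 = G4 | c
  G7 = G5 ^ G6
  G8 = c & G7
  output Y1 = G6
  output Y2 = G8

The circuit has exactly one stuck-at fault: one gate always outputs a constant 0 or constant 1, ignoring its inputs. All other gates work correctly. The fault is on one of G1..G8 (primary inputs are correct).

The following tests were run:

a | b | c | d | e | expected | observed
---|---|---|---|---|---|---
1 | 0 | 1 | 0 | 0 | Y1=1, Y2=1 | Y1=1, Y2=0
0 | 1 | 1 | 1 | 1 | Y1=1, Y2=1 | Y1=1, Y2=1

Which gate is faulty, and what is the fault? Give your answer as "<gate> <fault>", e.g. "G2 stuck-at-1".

Fault-free values for test 1 (a=1, b=0, c=1, d=0, e=0): G1=1, G2=0, G3=1, G4=0, G5=0, G6=1, G7=1, G8=1, giving Y1=1, Y2=1. Observed Y1=1, Y2=0.
Test 1: faults giving observed Y1=1, Y2=0 are {G1 stuck-at-0, G5 stuck-at-1, G7 stuck-at-0, G8 stuck-at-0}.
Test 2 (a=0, b=1, c=1, d=1, e=1): fault-free G1=0, G2=0, G3=0, G4=1, G5=0, G6=1, G7=1, G8=1 → Y1=1, Y2=1; observed Y1=1, Y2=1. Eliminates G5 stuck-at-1, G7 stuck-at-0, G8 stuck-at-0.
Only G1 stuck-at-0 is consistent with every test.

G1 stuck-at-0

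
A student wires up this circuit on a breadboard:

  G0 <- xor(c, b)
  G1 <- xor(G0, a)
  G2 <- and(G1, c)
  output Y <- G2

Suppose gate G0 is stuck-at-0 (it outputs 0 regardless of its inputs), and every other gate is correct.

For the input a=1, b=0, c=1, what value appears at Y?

1

Propagate with G0 forced: G0=0 [stuck-at-0], G1=1, G2=1.
So Y = 1. (Without the fault it would be 0.)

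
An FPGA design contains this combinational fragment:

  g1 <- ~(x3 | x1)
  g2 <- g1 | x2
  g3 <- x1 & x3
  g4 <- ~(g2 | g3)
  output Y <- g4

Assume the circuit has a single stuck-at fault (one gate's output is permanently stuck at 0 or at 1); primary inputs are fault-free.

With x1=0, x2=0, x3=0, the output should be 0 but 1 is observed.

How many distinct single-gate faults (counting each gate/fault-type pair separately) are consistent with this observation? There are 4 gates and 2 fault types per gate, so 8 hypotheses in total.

Fault-free: g1=1, g2=1, g3=0, g4=0 → 0. Observed 1.
  g1 stuck-at-0: output 1 ✓
  g1 stuck-at-1: output 0 ✗
  g2 stuck-at-0: output 1 ✓
  g2 stuck-at-1: output 0 ✗
  g3 stuck-at-0: output 0 ✗
  g3 stuck-at-1: output 0 ✗
  g4 stuck-at-0: output 0 ✗
  g4 stuck-at-1: output 1 ✓
Consistent faults: {g1 stuck-at-0, g2 stuck-at-0, g4 stuck-at-1} — 3 in all.

3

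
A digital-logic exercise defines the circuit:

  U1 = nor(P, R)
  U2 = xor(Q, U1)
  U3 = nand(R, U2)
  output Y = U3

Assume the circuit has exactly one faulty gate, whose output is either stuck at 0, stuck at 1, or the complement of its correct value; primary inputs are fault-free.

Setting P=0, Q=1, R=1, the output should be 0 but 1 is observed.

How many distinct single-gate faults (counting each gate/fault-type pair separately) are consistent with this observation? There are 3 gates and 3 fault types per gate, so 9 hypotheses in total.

Fault-free: U1=0, U2=1, U3=0 → 0. Observed 1.
  U1 stuck-at-0: output 0 ✗
  U1 stuck-at-1: output 1 ✓
  U1 inverted output: output 1 ✓
  U2 stuck-at-0: output 1 ✓
  U2 stuck-at-1: output 0 ✗
  U2 inverted output: output 1 ✓
  U3 stuck-at-0: output 0 ✗
  U3 stuck-at-1: output 1 ✓
  U3 inverted output: output 1 ✓
Consistent faults: {U1 stuck-at-1, U1 inverted output, U2 stuck-at-0, U2 inverted output, U3 stuck-at-1, U3 inverted output} — 6 in all.

6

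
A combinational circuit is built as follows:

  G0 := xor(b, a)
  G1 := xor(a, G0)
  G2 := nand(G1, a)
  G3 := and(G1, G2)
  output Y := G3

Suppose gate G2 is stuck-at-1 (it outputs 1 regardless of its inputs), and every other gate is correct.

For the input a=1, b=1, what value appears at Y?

Propagate with G2 forced: G0=0, G1=1, G2=1 [stuck-at-1], G3=1.
So Y = 1. (Without the fault it would be 0.)

1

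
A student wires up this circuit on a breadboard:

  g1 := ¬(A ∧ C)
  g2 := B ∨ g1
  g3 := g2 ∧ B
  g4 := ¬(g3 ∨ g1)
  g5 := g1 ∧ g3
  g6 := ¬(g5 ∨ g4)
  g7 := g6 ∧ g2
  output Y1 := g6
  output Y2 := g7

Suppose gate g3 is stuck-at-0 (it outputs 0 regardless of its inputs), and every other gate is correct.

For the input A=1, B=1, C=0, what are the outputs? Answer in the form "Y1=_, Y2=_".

Propagate with g3 forced: g1=1, g2=1, g3=0 [stuck-at-0], g4=0, g5=0, g6=1, g7=1.
So the outputs are Y1=1, Y2=1. (Without the fault they would be Y1=0, Y2=0.)

Y1=1, Y2=1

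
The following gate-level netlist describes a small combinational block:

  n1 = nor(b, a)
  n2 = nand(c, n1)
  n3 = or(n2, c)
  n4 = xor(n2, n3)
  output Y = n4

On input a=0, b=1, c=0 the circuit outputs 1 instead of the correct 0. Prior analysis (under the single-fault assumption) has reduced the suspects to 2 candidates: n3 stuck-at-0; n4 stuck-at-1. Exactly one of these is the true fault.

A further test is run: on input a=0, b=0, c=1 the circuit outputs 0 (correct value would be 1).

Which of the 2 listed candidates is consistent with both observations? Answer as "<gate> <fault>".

Evaluate each candidate on input a=0, b=0, c=1:
  n3 stuck-at-0: n1=1, n2=0, n3=0 [stuck-at-0], n4=0 → 0 — matches
  n4 stuck-at-1: n1=1, n2=0, n3=1, n4=1 [stuck-at-1] → 1 — eliminated
Only n3 stuck-at-0 reproduces the observed 0.

n3 stuck-at-0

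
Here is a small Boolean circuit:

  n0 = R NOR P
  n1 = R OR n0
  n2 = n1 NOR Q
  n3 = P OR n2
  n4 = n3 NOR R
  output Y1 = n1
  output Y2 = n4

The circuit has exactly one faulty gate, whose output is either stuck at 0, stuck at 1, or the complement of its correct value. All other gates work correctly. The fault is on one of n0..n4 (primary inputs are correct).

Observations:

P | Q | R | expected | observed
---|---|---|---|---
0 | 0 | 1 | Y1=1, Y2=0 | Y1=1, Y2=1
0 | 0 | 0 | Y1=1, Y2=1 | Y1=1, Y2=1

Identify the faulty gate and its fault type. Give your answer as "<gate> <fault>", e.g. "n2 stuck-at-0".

n4 stuck-at-1

Fault-free values for test 1 (P=0, Q=0, R=1): n0=0, n1=1, n2=0, n3=0, n4=0, giving Y1=1, Y2=0. Observed Y1=1, Y2=1.
Test 1: faults giving observed Y1=1, Y2=1 are {n4 stuck-at-1, n4 inverted output}.
Test 2 (P=0, Q=0, R=0): fault-free n0=1, n1=1, n2=0, n3=0, n4=1 → Y1=1, Y2=1; observed Y1=1, Y2=1. Eliminates n4 inverted output.
Only n4 stuck-at-1 is consistent with every test.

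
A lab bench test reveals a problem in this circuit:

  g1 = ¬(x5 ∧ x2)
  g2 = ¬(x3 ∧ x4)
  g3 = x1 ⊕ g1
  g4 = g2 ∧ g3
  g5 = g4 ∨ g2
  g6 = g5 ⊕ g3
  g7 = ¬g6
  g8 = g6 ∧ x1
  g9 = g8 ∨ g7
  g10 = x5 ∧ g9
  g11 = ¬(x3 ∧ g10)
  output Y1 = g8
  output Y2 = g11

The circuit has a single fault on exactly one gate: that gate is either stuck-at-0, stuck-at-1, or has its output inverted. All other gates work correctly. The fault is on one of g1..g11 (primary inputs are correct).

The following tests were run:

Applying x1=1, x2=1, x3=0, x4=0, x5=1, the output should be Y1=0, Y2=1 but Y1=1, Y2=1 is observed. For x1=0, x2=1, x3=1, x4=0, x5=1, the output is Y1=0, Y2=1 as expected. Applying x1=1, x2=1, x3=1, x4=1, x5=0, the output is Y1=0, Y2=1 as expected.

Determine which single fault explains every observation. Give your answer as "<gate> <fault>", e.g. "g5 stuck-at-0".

g3 stuck-at-0

Fault-free values for test 1 (x1=1, x2=1, x3=0, x4=0, x5=1): g1=0, g2=1, g3=1, g4=1, g5=1, g6=0, g7=1, g8=0, g9=1, g10=1, g11=1, giving Y1=0, Y2=1. Observed Y1=1, Y2=1.
Test 1: faults giving observed Y1=1, Y2=1 are {g1 stuck-at-1, g1 inverted output, g2 stuck-at-0, g2 inverted output, g3 stuck-at-0, g3 inverted output, g5 stuck-at-0, g5 inverted output, g6 stuck-at-1, g6 inverted output, g8 stuck-at-1, g8 inverted output}.
Test 2 (x1=0, x2=1, x3=1, x4=0, x5=1): fault-free g1=0, g2=1, g3=0, g4=0, g5=1, g6=1, g7=0, g8=0, g9=0, g10=0, g11=1 → Y1=0, Y2=1; observed Y1=0, Y2=1. Eliminates g1 stuck-at-1, g1 inverted output, g2 stuck-at-0, g2 inverted output, g3 inverted output, g5 stuck-at-0, g5 inverted output, g6 inverted output, g8 stuck-at-1, g8 inverted output.
Test 3 (x1=1, x2=1, x3=1, x4=1, x5=0): fault-free g1=1, g2=0, g3=0, g4=0, g5=0, g6=0, g7=1, g8=0, g9=1, g10=0, g11=1 → Y1=0, Y2=1; observed Y1=0, Y2=1. Eliminates g6 stuck-at-1.
Only g3 stuck-at-0 is consistent with every test.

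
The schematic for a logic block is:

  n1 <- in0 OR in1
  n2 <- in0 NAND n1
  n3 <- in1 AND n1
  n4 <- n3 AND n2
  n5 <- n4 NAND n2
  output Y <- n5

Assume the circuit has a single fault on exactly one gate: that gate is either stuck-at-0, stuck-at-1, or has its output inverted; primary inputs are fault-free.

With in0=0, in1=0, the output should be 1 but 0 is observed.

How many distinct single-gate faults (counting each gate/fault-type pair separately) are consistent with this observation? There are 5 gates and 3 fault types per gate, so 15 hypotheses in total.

6

Fault-free: n1=0, n2=1, n3=0, n4=0, n5=1 → 1. Observed 0.
  n1: none of the 3 fault types match ✗
  n2: none of the 3 fault types match ✗
  n3: stuck-at-1, inverted output ✓; others ✗
  n4: stuck-at-1, inverted output ✓; others ✗
  n5: stuck-at-0, inverted output ✓; others ✗
Consistent faults: {n3 stuck-at-1, n3 inverted output, n4 stuck-at-1, n4 inverted output, n5 stuck-at-0, n5 inverted output} — 6 in all.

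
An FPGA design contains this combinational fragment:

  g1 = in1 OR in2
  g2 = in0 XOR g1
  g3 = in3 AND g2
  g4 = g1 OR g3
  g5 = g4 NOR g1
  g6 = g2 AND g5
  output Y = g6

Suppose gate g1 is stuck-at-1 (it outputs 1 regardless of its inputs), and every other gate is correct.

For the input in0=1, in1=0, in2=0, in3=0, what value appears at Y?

0

Propagate with g1 forced: g1=1 [stuck-at-1], g2=0, g3=0, g4=1, g5=0, g6=0.
So Y = 0. (Without the fault it would be 1.)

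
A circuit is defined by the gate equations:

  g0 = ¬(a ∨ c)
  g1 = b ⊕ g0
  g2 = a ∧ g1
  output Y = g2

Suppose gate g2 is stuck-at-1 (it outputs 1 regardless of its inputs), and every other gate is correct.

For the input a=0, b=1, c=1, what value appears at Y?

1

Propagate with g2 forced: g0=0, g1=1, g2=1 [stuck-at-1].
So Y = 1. (Without the fault it would be 0.)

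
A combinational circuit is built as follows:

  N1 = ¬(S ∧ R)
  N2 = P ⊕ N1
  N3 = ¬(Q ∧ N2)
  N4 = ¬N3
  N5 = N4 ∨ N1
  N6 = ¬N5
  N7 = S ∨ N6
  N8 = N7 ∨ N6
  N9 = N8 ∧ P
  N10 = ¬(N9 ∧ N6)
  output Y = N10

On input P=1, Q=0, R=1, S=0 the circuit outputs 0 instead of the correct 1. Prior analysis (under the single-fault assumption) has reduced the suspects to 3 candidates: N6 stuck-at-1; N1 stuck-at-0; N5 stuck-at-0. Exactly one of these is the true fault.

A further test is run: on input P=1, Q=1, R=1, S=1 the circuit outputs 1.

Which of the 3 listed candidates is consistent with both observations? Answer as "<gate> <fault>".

N1 stuck-at-0

Evaluate each candidate on input P=1, Q=1, R=1, S=1:
  N6 stuck-at-1: N1=0, N2=1, N3=0, N4=1, N5=1, N6=1 [stuck-at-1], N7=1, N8=1, N9=1, N10=0 → 0 — eliminated
  N1 stuck-at-0: N1=0 [stuck-at-0], N2=1, N3=0, N4=1, N5=1, N6=0, N7=1, N8=1, N9=1, N10=1 → 1 — matches
  N5 stuck-at-0: N1=0, N2=1, N3=0, N4=1, N5=0 [stuck-at-0], N6=1, N7=1, N8=1, N9=1, N10=0 → 0 — eliminated
Only N1 stuck-at-0 reproduces the observed 1.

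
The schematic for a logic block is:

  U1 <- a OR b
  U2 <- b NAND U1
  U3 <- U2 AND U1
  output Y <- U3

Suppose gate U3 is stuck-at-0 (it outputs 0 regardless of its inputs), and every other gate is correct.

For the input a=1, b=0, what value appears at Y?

Propagate with U3 forced: U1=1, U2=1, U3=0 [stuck-at-0].
So Y = 0. (Without the fault it would be 1.)

0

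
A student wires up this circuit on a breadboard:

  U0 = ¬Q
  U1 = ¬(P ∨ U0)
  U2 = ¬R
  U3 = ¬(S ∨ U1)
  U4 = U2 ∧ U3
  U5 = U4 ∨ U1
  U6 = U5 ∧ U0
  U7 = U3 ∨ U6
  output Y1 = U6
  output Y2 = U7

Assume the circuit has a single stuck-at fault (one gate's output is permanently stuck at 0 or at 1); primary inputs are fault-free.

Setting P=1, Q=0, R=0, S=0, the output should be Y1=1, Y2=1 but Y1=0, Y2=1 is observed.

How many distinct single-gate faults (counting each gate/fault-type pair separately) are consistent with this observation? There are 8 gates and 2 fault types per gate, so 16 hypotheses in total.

5

Fault-free: U0=1, U1=0, U2=1, U3=1, U4=1, U5=1, U6=1, U7=1 → Y1=1, Y2=1. Observed Y1=0, Y2=1.
  U0: stuck-at-0 ✓; others ✗
  U1: none of the 2 fault types match ✗
  U2: stuck-at-0 ✓; others ✗
  U3: none of the 2 fault types match ✗
  U4: stuck-at-0 ✓; others ✗
  U5: stuck-at-0 ✓; others ✗
  U6: stuck-at-0 ✓; others ✗
  U7: none of the 2 fault types match ✗
Consistent faults: {U0 stuck-at-0, U2 stuck-at-0, U4 stuck-at-0, U5 stuck-at-0, U6 stuck-at-0} — 5 in all.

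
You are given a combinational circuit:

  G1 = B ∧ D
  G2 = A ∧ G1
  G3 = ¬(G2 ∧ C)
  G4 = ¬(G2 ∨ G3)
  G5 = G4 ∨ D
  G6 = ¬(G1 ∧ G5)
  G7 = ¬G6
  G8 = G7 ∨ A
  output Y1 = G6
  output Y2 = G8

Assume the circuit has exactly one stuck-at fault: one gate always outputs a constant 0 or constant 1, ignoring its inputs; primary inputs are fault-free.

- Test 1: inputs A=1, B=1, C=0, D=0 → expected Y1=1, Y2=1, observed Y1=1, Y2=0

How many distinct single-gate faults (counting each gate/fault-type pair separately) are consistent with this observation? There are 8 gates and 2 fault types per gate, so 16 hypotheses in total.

Fault-free: G1=0, G2=0, G3=1, G4=0, G5=0, G6=1, G7=0, G8=1 → Y1=1, Y2=1. Observed Y1=1, Y2=0.
  G1: none of the 2 fault types match ✗
  G2: none of the 2 fault types match ✗
  G3: none of the 2 fault types match ✗
  G4: none of the 2 fault types match ✗
  G5: none of the 2 fault types match ✗
  G6: none of the 2 fault types match ✗
  G7: none of the 2 fault types match ✗
  G8: stuck-at-0 ✓; others ✗
Consistent faults: {G8 stuck-at-0} — 1 in all.

1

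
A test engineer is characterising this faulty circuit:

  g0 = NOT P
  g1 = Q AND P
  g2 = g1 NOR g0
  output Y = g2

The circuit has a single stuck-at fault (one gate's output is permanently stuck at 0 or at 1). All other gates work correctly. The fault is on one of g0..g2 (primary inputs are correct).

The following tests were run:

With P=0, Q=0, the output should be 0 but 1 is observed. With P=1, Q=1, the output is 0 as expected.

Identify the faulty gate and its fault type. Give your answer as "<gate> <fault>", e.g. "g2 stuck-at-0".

Fault-free values for test 1 (P=0, Q=0): g0=1, g1=0, g2=0, giving Y=0. Observed 1.
Test 1: faults giving observed 1 are {g0 stuck-at-0, g2 stuck-at-1}.
Test 2 (P=1, Q=1): fault-free g0=0, g1=1, g2=0 → 0; observed 0. Eliminates g2 stuck-at-1.
Only g0 stuck-at-0 is consistent with every test.

g0 stuck-at-0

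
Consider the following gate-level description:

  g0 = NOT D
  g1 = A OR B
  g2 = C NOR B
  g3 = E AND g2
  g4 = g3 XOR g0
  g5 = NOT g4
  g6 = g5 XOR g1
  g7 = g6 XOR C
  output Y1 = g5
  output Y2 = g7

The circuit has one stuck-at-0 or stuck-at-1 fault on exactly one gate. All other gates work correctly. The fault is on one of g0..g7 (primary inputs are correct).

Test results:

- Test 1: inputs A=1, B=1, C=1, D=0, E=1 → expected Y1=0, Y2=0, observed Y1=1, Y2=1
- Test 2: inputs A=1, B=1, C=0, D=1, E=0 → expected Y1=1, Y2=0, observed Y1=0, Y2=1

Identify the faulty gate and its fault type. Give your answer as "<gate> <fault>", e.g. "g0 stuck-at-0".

Fault-free values for test 1 (A=1, B=1, C=1, D=0, E=1): g0=1, g1=1, g2=0, g3=0, g4=1, g5=0, g6=1, g7=0, giving Y1=0, Y2=0. Observed Y1=1, Y2=1.
Test 1: faults giving observed Y1=1, Y2=1 are {g0 stuck-at-0, g2 stuck-at-1, g3 stuck-at-1, g4 stuck-at-0, g5 stuck-at-1}.
Test 2 (A=1, B=1, C=0, D=1, E=0): fault-free g0=0, g1=1, g2=0, g3=0, g4=0, g5=1, g6=0, g7=0 → Y1=1, Y2=0; observed Y1=0, Y2=1. Eliminates g0 stuck-at-0, g2 stuck-at-1, g4 stuck-at-0, g5 stuck-at-1.
Only g3 stuck-at-1 is consistent with every test.

g3 stuck-at-1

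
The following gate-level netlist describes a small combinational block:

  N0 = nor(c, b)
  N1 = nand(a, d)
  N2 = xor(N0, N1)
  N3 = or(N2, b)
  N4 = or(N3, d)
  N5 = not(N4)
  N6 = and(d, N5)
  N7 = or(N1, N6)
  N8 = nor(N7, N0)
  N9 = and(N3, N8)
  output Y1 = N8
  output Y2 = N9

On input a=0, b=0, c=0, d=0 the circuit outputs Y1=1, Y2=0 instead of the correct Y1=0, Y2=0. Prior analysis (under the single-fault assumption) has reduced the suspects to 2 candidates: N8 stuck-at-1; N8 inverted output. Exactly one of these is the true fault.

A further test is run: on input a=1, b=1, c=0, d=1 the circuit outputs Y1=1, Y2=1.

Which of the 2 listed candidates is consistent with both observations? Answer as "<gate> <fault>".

N8 stuck-at-1

Evaluate each candidate on input a=1, b=1, c=0, d=1:
  N8 stuck-at-1: N0=0, N1=0, N2=0, N3=1, N4=1, N5=0, N6=0, N7=0, N8=1 [stuck-at-1], N9=1 → Y1=1, Y2=1 — matches
  N8 inverted output: N0=0, N1=0, N2=0, N3=1, N4=1, N5=0, N6=0, N7=0, N8=0 [inverted output], N9=0 → Y1=0, Y2=0 — eliminated
Only N8 stuck-at-1 reproduces the observed Y1=1, Y2=1.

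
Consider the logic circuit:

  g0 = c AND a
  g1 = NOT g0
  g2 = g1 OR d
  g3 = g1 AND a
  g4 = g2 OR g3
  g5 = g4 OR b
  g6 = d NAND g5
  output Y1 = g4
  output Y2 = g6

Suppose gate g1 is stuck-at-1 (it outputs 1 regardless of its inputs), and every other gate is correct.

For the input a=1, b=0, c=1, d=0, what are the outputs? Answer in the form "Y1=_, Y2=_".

Y1=1, Y2=1

Propagate with g1 forced: g0=1, g1=1 [stuck-at-1], g2=1, g3=1, g4=1, g5=1, g6=1.
So the outputs are Y1=1, Y2=1. (Without the fault they would be Y1=0, Y2=1.)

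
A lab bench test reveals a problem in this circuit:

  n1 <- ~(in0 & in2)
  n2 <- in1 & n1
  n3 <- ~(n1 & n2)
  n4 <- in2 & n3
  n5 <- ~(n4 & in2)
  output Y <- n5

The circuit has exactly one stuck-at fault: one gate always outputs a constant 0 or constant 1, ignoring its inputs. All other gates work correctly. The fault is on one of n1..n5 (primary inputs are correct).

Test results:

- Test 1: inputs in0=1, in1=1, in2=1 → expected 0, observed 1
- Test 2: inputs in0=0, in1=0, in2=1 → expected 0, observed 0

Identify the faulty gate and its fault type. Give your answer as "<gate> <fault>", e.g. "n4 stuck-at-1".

n1 stuck-at-1

Fault-free values for test 1 (in0=1, in1=1, in2=1): n1=0, n2=0, n3=1, n4=1, n5=0, giving Y=0. Observed 1.
Test 1: faults giving observed 1 are {n1 stuck-at-1, n3 stuck-at-0, n4 stuck-at-0, n5 stuck-at-1}.
Test 2 (in0=0, in1=0, in2=1): fault-free n1=1, n2=0, n3=1, n4=1, n5=0 → 0; observed 0. Eliminates n3 stuck-at-0, n4 stuck-at-0, n5 stuck-at-1.
Only n1 stuck-at-1 is consistent with every test.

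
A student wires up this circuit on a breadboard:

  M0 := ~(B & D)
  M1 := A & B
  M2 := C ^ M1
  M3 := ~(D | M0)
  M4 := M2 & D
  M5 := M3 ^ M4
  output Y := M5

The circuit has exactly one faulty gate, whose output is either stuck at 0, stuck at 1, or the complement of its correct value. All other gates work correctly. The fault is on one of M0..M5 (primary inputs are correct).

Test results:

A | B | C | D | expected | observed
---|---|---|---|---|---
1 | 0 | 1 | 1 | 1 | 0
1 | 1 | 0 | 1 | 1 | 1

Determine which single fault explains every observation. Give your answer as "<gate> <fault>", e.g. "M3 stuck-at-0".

Fault-free values for test 1 (A=1, B=0, C=1, D=1): M0=1, M1=0, M2=1, M3=0, M4=1, M5=1, giving Y=1. Observed 0.
Test 1: faults giving observed 0 are {M1 stuck-at-1, M1 inverted output, M2 stuck-at-0, M2 inverted output, M3 stuck-at-1, M3 inverted output, M4 stuck-at-0, M4 inverted output, M5 stuck-at-0, M5 inverted output}.
Test 2 (A=1, B=1, C=0, D=1): fault-free M0=0, M1=1, M2=1, M3=0, M4=1, M5=1 → 1; observed 1. Eliminates M1 inverted output, M2 stuck-at-0, M2 inverted output, M3 stuck-at-1, M3 inverted output, M4 stuck-at-0, M4 inverted output, M5 stuck-at-0, M5 inverted output.
Only M1 stuck-at-1 is consistent with every test.

M1 stuck-at-1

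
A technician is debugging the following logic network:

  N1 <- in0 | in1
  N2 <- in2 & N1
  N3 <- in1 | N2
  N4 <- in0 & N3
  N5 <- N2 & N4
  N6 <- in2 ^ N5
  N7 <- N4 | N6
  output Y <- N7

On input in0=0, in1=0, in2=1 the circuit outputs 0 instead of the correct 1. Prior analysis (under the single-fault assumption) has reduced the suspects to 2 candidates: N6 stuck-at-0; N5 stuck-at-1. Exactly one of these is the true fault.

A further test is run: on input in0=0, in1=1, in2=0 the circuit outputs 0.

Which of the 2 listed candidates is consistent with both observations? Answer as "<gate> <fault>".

Evaluate each candidate on input in0=0, in1=1, in2=0:
  N6 stuck-at-0: N1=1, N2=0, N3=1, N4=0, N5=0, N6=0 [stuck-at-0], N7=0 → 0 — matches
  N5 stuck-at-1: N1=1, N2=0, N3=1, N4=0, N5=1 [stuck-at-1], N6=1, N7=1 → 1 — eliminated
Only N6 stuck-at-0 reproduces the observed 0.

N6 stuck-at-0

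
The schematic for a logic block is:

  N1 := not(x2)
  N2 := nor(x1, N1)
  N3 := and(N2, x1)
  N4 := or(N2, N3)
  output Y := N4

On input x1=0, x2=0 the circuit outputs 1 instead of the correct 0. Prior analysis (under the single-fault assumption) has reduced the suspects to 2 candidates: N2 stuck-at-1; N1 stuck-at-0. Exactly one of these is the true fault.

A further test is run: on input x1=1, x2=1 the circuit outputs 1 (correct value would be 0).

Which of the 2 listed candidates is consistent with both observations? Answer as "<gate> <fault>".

N2 stuck-at-1

Evaluate each candidate on input x1=1, x2=1:
  N2 stuck-at-1: N1=0, N2=1 [stuck-at-1], N3=1, N4=1 → 1 — matches
  N1 stuck-at-0: N1=0 [stuck-at-0], N2=0, N3=0, N4=0 → 0 — eliminated
Only N2 stuck-at-1 reproduces the observed 1.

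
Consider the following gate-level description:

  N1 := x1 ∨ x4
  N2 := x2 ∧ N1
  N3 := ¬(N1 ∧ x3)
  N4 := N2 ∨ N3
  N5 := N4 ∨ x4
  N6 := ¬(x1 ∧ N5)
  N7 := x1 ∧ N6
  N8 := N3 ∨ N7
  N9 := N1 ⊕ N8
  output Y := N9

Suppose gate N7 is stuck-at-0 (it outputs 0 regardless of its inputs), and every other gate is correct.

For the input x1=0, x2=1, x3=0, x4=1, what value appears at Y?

Propagate with N7 forced: N1=1, N2=1, N3=1, N4=1, N5=1, N6=1, N7=0 [stuck-at-0], N8=1, N9=0.
So Y = 0. (Same as the fault-free value — the fault is masked on this input.)

0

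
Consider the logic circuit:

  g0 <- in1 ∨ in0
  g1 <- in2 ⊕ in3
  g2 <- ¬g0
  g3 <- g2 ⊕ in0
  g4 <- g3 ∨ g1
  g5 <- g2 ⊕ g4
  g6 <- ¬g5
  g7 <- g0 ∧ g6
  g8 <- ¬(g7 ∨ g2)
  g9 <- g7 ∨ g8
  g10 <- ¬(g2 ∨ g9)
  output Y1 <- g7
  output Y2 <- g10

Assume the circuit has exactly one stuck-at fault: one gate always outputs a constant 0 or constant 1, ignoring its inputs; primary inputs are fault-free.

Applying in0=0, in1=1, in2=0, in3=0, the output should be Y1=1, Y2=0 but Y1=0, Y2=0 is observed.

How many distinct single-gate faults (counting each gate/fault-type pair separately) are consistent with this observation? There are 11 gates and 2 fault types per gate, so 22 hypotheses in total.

Fault-free: g0=1, g1=0, g2=0, g3=0, g4=0, g5=0, g6=1, g7=1, g8=0, g9=1, g10=0 → Y1=1, Y2=0. Observed Y1=0, Y2=0.
  g0: stuck-at-0 ✓; others ✗
  g1: stuck-at-1 ✓; others ✗
  g2: none of the 2 fault types match ✗
  g3: stuck-at-1 ✓; others ✗
  g4: stuck-at-1 ✓; others ✗
  g5: stuck-at-1 ✓; others ✗
  g6: stuck-at-0 ✓; others ✗
  g7: stuck-at-0 ✓; others ✗
  g8: none of the 2 fault types match ✗
  g9: none of the 2 fault types match ✗
  g10: none of the 2 fault types match ✗
Consistent faults: {g0 stuck-at-0, g1 stuck-at-1, g3 stuck-at-1, g4 stuck-at-1, g5 stuck-at-1, g6 stuck-at-0, g7 stuck-at-0} — 7 in all.

7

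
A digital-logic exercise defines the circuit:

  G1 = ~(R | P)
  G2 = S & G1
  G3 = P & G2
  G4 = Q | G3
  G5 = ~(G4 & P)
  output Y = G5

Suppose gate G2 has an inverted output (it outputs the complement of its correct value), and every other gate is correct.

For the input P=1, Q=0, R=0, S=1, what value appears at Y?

Propagate with G2 forced: G1=0, G2=1 [inverted output], G3=1, G4=1, G5=0.
So Y = 0. (Without the fault it would be 1.)

0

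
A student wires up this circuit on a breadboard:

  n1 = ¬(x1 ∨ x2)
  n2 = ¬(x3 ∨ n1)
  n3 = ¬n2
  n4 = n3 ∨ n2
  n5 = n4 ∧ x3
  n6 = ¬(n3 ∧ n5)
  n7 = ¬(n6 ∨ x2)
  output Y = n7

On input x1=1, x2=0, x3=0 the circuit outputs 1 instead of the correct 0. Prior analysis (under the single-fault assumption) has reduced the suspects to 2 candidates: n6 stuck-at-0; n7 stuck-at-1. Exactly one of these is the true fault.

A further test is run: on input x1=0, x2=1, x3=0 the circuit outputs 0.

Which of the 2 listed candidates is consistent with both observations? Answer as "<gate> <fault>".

n6 stuck-at-0

Evaluate each candidate on input x1=0, x2=1, x3=0:
  n6 stuck-at-0: n1=0, n2=1, n3=0, n4=1, n5=0, n6=0 [stuck-at-0], n7=0 → 0 — matches
  n7 stuck-at-1: n1=0, n2=1, n3=0, n4=1, n5=0, n6=1, n7=1 [stuck-at-1] → 1 — eliminated
Only n6 stuck-at-0 reproduces the observed 0.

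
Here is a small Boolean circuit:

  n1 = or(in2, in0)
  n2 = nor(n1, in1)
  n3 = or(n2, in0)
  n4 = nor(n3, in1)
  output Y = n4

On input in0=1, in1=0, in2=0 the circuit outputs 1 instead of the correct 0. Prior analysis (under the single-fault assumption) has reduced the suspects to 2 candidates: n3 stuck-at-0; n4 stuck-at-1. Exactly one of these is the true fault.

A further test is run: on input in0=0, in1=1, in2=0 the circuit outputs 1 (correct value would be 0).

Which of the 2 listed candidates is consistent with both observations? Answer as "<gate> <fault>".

n4 stuck-at-1

Evaluate each candidate on input in0=0, in1=1, in2=0:
  n3 stuck-at-0: n1=0, n2=0, n3=0 [stuck-at-0], n4=0 → 0 — eliminated
  n4 stuck-at-1: n1=0, n2=0, n3=0, n4=1 [stuck-at-1] → 1 — matches
Only n4 stuck-at-1 reproduces the observed 1.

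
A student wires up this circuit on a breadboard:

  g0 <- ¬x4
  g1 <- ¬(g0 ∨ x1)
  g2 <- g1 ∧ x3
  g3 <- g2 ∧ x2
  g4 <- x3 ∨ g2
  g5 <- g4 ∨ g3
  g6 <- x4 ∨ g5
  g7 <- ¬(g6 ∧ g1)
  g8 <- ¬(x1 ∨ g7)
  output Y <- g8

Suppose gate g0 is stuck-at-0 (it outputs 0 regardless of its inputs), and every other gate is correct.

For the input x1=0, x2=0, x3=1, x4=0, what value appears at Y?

Propagate with g0 forced: g0=0 [stuck-at-0], g1=1, g2=1, g3=0, g4=1, g5=1, g6=1, g7=0, g8=1.
So Y = 1. (Without the fault it would be 0.)

1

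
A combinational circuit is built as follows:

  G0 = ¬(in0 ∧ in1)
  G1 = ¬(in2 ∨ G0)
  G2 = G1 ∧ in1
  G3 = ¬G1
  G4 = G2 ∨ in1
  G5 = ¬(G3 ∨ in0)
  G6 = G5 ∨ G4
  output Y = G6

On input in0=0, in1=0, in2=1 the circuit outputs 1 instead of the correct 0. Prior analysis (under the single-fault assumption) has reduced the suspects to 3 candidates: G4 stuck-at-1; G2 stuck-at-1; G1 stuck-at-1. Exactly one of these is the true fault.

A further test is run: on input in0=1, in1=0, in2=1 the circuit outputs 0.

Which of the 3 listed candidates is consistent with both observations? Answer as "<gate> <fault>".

G1 stuck-at-1

Evaluate each candidate on input in0=1, in1=0, in2=1:
  G4 stuck-at-1: G0=1, G1=0, G2=0, G3=1, G4=1 [stuck-at-1], G5=0, G6=1 → 1 — eliminated
  G2 stuck-at-1: G0=1, G1=0, G2=1 [stuck-at-1], G3=1, G4=1, G5=0, G6=1 → 1 — eliminated
  G1 stuck-at-1: G0=1, G1=1 [stuck-at-1], G2=0, G3=0, G4=0, G5=0, G6=0 → 0 — matches
Only G1 stuck-at-1 reproduces the observed 0.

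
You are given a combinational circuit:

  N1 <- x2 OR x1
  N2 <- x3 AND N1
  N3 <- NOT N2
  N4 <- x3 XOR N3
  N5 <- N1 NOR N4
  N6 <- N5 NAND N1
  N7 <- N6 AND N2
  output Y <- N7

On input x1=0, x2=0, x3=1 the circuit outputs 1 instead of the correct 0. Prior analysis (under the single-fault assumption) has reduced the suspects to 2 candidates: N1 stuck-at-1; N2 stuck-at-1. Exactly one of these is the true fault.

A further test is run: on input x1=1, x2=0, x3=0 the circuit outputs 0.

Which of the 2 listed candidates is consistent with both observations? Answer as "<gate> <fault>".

N1 stuck-at-1

Evaluate each candidate on input x1=1, x2=0, x3=0:
  N1 stuck-at-1: N1=1 [stuck-at-1], N2=0, N3=1, N4=1, N5=0, N6=1, N7=0 → 0 — matches
  N2 stuck-at-1: N1=1, N2=1 [stuck-at-1], N3=0, N4=0, N5=0, N6=1, N7=1 → 1 — eliminated
Only N1 stuck-at-1 reproduces the observed 0.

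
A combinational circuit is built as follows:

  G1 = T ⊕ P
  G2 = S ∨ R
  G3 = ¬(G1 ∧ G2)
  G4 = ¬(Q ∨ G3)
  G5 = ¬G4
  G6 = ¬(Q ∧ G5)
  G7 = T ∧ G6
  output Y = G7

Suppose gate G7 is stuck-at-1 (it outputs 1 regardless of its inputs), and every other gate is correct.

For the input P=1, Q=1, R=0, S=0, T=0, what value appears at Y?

Propagate with G7 forced: G1=1, G2=0, G3=1, G4=0, G5=1, G6=0, G7=1 [stuck-at-1].
So Y = 1. (Without the fault it would be 0.)

1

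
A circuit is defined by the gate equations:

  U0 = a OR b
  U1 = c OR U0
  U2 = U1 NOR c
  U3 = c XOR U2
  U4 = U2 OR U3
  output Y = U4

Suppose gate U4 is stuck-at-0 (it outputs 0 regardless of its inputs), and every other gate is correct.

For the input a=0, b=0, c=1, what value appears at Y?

Propagate with U4 forced: U0=0, U1=1, U2=0, U3=1, U4=0 [stuck-at-0].
So Y = 0. (Without the fault it would be 1.)

0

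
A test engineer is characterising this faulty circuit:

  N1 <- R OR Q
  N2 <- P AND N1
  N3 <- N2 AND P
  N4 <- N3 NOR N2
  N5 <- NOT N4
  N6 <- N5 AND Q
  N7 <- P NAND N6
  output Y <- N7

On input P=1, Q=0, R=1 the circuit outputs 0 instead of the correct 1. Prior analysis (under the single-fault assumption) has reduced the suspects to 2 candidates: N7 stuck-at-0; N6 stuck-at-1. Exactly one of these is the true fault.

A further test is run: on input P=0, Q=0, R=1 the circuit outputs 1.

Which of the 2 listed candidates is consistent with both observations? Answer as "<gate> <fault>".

N6 stuck-at-1

Evaluate each candidate on input P=0, Q=0, R=1:
  N7 stuck-at-0: N1=1, N2=0, N3=0, N4=1, N5=0, N6=0, N7=0 [stuck-at-0] → 0 — eliminated
  N6 stuck-at-1: N1=1, N2=0, N3=0, N4=1, N5=0, N6=1 [stuck-at-1], N7=1 → 1 — matches
Only N6 stuck-at-1 reproduces the observed 1.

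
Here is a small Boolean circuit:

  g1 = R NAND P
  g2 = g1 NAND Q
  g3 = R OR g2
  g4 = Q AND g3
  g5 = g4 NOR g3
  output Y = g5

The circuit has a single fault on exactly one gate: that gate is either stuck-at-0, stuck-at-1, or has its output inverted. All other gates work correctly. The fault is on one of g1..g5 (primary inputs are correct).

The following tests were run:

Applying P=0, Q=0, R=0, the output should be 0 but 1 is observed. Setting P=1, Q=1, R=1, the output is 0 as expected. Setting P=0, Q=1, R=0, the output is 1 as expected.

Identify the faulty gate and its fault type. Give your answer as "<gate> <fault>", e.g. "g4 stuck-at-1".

g2 stuck-at-0

Fault-free values for test 1 (P=0, Q=0, R=0): g1=1, g2=1, g3=1, g4=0, g5=0, giving Y=0. Observed 1.
Test 1: faults giving observed 1 are {g2 stuck-at-0, g2 inverted output, g3 stuck-at-0, g3 inverted output, g5 stuck-at-1, g5 inverted output}.
Test 2 (P=1, Q=1, R=1): fault-free g1=0, g2=1, g3=1, g4=1, g5=0 → 0; observed 0. Eliminates g3 stuck-at-0, g3 inverted output, g5 stuck-at-1, g5 inverted output.
Test 3 (P=0, Q=1, R=0): fault-free g1=1, g2=0, g3=0, g4=0, g5=1 → 1; observed 1. Eliminates g2 inverted output.
Only g2 stuck-at-0 is consistent with every test.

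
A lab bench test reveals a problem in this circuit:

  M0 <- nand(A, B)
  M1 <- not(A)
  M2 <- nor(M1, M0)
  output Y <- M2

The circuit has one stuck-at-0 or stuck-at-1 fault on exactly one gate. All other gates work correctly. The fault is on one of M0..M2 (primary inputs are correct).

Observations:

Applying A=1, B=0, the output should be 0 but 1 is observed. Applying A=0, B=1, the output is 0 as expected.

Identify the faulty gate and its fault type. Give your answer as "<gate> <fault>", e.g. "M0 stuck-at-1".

Fault-free values for test 1 (A=1, B=0): M0=1, M1=0, M2=0, giving Y=0. Observed 1.
Test 1: faults giving observed 1 are {M0 stuck-at-0, M2 stuck-at-1}.
Test 2 (A=0, B=1): fault-free M0=1, M1=1, M2=0 → 0; observed 0. Eliminates M2 stuck-at-1.
Only M0 stuck-at-0 is consistent with every test.

M0 stuck-at-0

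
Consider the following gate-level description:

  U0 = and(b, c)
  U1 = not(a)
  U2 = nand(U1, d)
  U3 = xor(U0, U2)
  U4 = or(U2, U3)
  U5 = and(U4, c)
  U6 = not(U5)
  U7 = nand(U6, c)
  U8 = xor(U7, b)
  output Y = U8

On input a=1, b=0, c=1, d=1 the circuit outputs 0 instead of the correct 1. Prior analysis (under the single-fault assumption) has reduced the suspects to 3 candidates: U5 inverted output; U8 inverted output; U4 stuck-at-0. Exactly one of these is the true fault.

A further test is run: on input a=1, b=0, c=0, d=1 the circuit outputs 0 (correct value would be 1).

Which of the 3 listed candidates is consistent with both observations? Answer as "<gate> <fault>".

U8 inverted output

Evaluate each candidate on input a=1, b=0, c=0, d=1:
  U5 inverted output: U0=0, U1=0, U2=1, U3=1, U4=1, U5=1 [inverted output], U6=0, U7=1, U8=1 → 1 — eliminated
  U8 inverted output: U0=0, U1=0, U2=1, U3=1, U4=1, U5=0, U6=1, U7=1, U8=0 [inverted output] → 0 — matches
  U4 stuck-at-0: U0=0, U1=0, U2=1, U3=1, U4=0 [stuck-at-0], U5=0, U6=1, U7=1, U8=1 → 1 — eliminated
Only U8 inverted output reproduces the observed 0.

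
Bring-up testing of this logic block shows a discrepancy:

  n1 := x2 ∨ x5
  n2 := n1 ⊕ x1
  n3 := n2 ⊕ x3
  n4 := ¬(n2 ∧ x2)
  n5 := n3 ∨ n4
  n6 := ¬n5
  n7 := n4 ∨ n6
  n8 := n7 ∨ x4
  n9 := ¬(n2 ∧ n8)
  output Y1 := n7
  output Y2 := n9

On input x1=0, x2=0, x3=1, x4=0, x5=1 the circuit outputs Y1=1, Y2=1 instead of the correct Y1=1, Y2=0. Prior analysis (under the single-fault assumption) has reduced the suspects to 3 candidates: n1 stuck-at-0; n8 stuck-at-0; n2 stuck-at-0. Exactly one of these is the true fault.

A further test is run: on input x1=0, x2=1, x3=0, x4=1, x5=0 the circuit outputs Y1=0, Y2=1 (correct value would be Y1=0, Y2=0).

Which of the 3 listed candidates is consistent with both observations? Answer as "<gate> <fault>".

Evaluate each candidate on input x1=0, x2=1, x3=0, x4=1, x5=0:
  n1 stuck-at-0: n1=0 [stuck-at-0], n2=0, n3=0, n4=1, n5=1, n6=0, n7=1, n8=1, n9=1 → Y1=1, Y2=1 — eliminated
  n8 stuck-at-0: n1=1, n2=1, n3=1, n4=0, n5=1, n6=0, n7=0, n8=0 [stuck-at-0], n9=1 → Y1=0, Y2=1 — matches
  n2 stuck-at-0: n1=1, n2=0 [stuck-at-0], n3=0, n4=1, n5=1, n6=0, n7=1, n8=1, n9=1 → Y1=1, Y2=1 — eliminated
Only n8 stuck-at-0 reproduces the observed Y1=0, Y2=1.

n8 stuck-at-0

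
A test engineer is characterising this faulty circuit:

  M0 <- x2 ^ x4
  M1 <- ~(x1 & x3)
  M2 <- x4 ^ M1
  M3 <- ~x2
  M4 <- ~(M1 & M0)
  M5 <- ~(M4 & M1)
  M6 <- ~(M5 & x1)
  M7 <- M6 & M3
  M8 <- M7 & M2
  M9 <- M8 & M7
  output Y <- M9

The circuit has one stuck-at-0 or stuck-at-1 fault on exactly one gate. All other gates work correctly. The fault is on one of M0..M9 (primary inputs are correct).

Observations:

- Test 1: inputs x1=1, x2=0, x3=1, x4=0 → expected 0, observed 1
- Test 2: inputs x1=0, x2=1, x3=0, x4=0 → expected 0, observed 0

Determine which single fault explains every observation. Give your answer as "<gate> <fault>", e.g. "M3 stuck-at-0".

M1 stuck-at-1

Fault-free values for test 1 (x1=1, x2=0, x3=1, x4=0): M0=0, M1=0, M2=0, M3=1, M4=1, M5=1, M6=0, M7=0, M8=0, M9=0, giving Y=0. Observed 1.
Test 1: faults giving observed 1 are {M1 stuck-at-1, M9 stuck-at-1}.
Test 2 (x1=0, x2=1, x3=0, x4=0): fault-free M0=1, M1=1, M2=1, M3=0, M4=0, M5=1, M6=1, M7=0, M8=0, M9=0 → 0; observed 0. Eliminates M9 stuck-at-1.
Only M1 stuck-at-1 is consistent with every test.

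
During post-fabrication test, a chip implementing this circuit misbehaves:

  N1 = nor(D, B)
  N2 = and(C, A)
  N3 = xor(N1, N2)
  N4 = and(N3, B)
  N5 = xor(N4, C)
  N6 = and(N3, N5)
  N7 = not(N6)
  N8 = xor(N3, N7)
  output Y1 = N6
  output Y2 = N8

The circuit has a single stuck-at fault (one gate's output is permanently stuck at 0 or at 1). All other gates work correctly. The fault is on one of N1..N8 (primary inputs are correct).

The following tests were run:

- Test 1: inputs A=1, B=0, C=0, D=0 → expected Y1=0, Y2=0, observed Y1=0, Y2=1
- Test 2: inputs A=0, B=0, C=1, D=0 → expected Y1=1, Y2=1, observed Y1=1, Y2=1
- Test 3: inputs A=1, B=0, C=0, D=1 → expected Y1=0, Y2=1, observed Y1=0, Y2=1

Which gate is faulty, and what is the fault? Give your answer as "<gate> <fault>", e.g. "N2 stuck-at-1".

N8 stuck-at-1

Fault-free values for test 1 (A=1, B=0, C=0, D=0): N1=1, N2=0, N3=1, N4=0, N5=0, N6=0, N7=1, N8=0, giving Y1=0, Y2=0. Observed Y1=0, Y2=1.
Test 1: faults giving observed Y1=0, Y2=1 are {N1 stuck-at-0, N2 stuck-at-1, N3 stuck-at-0, N7 stuck-at-0, N8 stuck-at-1}.
Test 2 (A=0, B=0, C=1, D=0): fault-free N1=1, N2=0, N3=1, N4=0, N5=1, N6=1, N7=0, N8=1 → Y1=1, Y2=1; observed Y1=1, Y2=1. Eliminates N1 stuck-at-0, N2 stuck-at-1, N3 stuck-at-0.
Test 3 (A=1, B=0, C=0, D=1): fault-free N1=0, N2=0, N3=0, N4=0, N5=0, N6=0, N7=1, N8=1 → Y1=0, Y2=1; observed Y1=0, Y2=1. Eliminates N7 stuck-at-0.
Only N8 stuck-at-1 is consistent with every test.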